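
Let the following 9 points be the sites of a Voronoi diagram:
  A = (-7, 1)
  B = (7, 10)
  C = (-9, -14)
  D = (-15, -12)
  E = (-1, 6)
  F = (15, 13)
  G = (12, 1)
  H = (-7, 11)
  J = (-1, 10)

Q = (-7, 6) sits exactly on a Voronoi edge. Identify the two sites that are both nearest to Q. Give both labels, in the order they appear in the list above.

Squared distances from Q to each site:
|QA|² = (-7−(-7))² + (6−1)² = 0 + 25 = 25
|QB|² = (-7−7)² + (6−10)² = 196 + 16 = 212
|QC|² = (-7−(-9))² + (6−(-14))² = 4 + 400 = 404
|QD|² = (-7−(-15))² + (6−(-12))² = 64 + 324 = 388
|QE|² = (-7−(-1))² + (6−6)² = 36 + 0 = 36
|QF|² = (-7−15)² + (6−13)² = 484 + 49 = 533
|QG|² = (-7−12)² + (6−1)² = 361 + 25 = 386
|QH|² = (-7−(-7))² + (6−11)² = 0 + 25 = 25
|QJ|² = (-7−(-1))² + (6−10)² = 36 + 16 = 52
Q is equidistant from A and H (both at squared distance 25), and every other site is strictly farther — so Q lies on the A–H Voronoi edge.

A and H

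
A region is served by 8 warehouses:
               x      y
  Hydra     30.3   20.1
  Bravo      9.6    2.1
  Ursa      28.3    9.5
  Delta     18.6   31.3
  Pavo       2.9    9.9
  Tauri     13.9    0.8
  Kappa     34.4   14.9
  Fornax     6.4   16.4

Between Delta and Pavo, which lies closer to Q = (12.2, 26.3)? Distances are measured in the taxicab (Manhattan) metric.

Delta

d(Q, Delta) = |12.2−18.6| + |26.3−31.3| = 6.4 + 5 = 11.4
d(Q, Pavo) = |12.2−2.9| + |26.3−9.9| = 9.3 + 16.4 = 25.7
11.4 < 25.7, so Delta is closer.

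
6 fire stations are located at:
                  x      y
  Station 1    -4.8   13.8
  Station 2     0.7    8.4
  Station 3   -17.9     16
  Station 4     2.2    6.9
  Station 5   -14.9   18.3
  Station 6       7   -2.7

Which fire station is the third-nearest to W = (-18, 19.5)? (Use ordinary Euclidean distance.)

Station 1

Squared Euclidean distances:
d²(W, Station 1) = (-18−(-4.8))² + (19.5−13.8)² = 174.24 + 32.49 = 206.73
d²(W, Station 2) = (-18−0.7)² + (19.5−8.4)² = 349.69 + 123.21 = 472.9
d²(W, Station 3) = (-18−(-17.9))² + (19.5−16)² = 0.01 + 12.25 = 12.26
d²(W, Station 4) = (-18−2.2)² + (19.5−6.9)² = 408.04 + 158.76 = 566.8
d²(W, Station 5) = (-18−(-14.9))² + (19.5−18.3)² = 9.61 + 1.44 = 11.05
d²(W, Station 6) = (-18−7)² + (19.5−(-2.7))² = 625 + 492.84 = 1117.84
Sorted ascending: Station 5, Station 3, Station 1, Station 2, … — the third-nearest is Station 1.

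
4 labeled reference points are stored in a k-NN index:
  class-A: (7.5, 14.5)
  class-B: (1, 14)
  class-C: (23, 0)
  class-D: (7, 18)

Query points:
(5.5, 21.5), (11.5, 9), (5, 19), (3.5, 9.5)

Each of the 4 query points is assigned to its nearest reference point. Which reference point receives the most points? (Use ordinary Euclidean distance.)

(5.5, 21.5) — d² to each: class-A:53, class-B:76.5, class-C:768.5, class-D:14.5 → nearest is class-D
(11.5, 9) — d² to each: class-A:46.25, class-B:135.25, class-C:213.25, class-D:101.25 → nearest is class-A
(5, 19) — d² to each: class-A:26.5, class-B:41, class-C:685, class-D:5 → nearest is class-D
(3.5, 9.5) — d² to each: class-A:41, class-B:26.5, class-C:470.5, class-D:84.5 → nearest is class-B
Tally — class-A:1, class-B:1, class-D:2. class-D captures the most (2).

class-D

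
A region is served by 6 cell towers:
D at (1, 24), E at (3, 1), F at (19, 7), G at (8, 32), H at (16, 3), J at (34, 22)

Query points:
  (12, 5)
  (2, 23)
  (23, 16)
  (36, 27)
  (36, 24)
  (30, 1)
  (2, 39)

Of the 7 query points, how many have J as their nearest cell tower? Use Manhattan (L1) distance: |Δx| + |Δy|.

(12, 5) — d to each: D:30, E:13, F:9, G:31, H:6, J:39 → nearest is H
(2, 23) — d to each: D:2, E:23, F:33, G:15, H:34, J:33 → nearest is D
(23, 16) — d to each: D:30, E:35, F:13, G:31, H:20, J:17 → nearest is F
(36, 27) — d to each: D:38, E:59, F:37, G:33, H:44, J:7 → nearest is J
(36, 24) — d to each: D:35, E:56, F:34, G:36, H:41, J:4 → nearest is J
(30, 1) — d to each: D:52, E:27, F:17, G:53, H:16, J:25 → nearest is H
(2, 39) — d to each: D:16, E:39, F:49, G:13, H:50, J:49 → nearest is G
2 of the 7 points have J as nearest.

2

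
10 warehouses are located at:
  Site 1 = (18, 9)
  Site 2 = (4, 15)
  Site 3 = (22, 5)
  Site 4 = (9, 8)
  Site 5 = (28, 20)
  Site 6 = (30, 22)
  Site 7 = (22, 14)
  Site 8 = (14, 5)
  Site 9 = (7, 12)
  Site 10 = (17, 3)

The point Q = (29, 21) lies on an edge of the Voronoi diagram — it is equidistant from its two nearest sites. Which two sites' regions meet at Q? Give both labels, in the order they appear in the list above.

Squared distances from Q to each site:
d²(Q, Site 1) = 121 + 144 = 265
d²(Q, Site 2) = 625 + 36 = 661
d²(Q, Site 3) = 49 + 256 = 305
d²(Q, Site 4) = 400 + 169 = 569
d²(Q, Site 5) = 1 + 1 = 2
d²(Q, Site 6) = 1 + 1 = 2
d²(Q, Site 7) = 49 + 49 = 98
d²(Q, Site 8) = 225 + 256 = 481
d²(Q, Site 9) = 484 + 81 = 565
d²(Q, Site 10) = 144 + 324 = 468
Q is equidistant from Site 5 and Site 6 (both at squared distance 2), and every other site is strictly farther — so Q lies on the Site 5–Site 6 Voronoi edge.

Site 5 and Site 6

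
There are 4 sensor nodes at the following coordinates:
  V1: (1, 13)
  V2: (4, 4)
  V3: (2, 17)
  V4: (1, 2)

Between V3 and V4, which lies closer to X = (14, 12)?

V3

Compare squared distances:
|XV3|² = (14−2)² + (12−17)² = 144 + 25 = 169
|XV4|² = (14−1)² + (12−2)² = 169 + 100 = 269
169 < 269, so V3 is closer.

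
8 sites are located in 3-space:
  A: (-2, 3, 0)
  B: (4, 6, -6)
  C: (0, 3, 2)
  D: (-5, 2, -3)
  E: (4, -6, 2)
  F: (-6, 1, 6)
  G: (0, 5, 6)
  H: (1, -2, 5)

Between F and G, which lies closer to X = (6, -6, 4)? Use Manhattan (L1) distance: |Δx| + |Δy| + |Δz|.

d(X,F) = |6−(-6)| + |-6−1| + |4−6| = 12 + 7 + 2 = 21
d(X,G) = |6−0| + |-6−5| + |4−6| = 6 + 11 + 2 = 19
21 > 19, so G is closer.

G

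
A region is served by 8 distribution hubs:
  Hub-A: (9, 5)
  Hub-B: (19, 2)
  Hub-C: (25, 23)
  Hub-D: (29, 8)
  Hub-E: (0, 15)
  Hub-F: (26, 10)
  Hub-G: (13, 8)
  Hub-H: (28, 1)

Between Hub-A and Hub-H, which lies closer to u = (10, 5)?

Compare squared distances:
d²(u, Hub-A) = (10−9)² + (5−5)² = 1 + 0 = 1
d²(u, Hub-H) = (10−28)² + (5−1)² = 324 + 16 = 340
1 < 340, so Hub-A is closer.

Hub-A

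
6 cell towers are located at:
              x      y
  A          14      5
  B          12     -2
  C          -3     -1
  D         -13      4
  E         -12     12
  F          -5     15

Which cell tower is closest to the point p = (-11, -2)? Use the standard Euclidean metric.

Compare squared distances (the ordering matches that of the actual distances):
|pA|² = (-11−14)² + (-2−5)² = 625 + 49 = 674
|pB|² = (-11−12)² + (-2−(-2))² = 529 + 0 = 529
|pC|² = (-11−(-3))² + (-2−(-1))² = 64 + 1 = 65
|pD|² = (-11−(-13))² + (-2−4)² = 4 + 36 = 40
|pE|² = (-11−(-12))² + (-2−12)² = 1 + 196 = 197
|pF|² = (-11−(-5))² + (-2−15)² = 36 + 289 = 325
The smallest is to D, so p lies in the Voronoi region of D.

D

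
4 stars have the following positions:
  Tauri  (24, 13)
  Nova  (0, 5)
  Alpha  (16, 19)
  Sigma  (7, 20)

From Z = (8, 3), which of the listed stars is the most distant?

Since √ is increasing, it suffices to compare squared distances:
d²(Z, Tauri) = 256 + 100 = 356
d²(Z, Nova) = 64 + 4 = 68
d²(Z, Alpha) = 64 + 256 = 320
d²(Z, Sigma) = 1 + 289 = 290
The largest is to Tauri.

Tauri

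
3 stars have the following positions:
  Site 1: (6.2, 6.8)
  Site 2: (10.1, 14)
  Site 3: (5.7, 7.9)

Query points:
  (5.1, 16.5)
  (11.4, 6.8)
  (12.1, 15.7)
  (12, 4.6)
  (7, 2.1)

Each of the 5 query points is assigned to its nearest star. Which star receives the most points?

Site 1

(5.1, 16.5) — d² to each: Site 1:95.3, Site 2:31.25, Site 3:74.32 → nearest is Site 2
(11.4, 6.8) — d² to each: Site 1:27.04, Site 2:53.53, Site 3:33.7 → nearest is Site 1
(12.1, 15.7) — d² to each: Site 1:114.02, Site 2:6.89, Site 3:101.8 → nearest is Site 2
(12, 4.6) — d² to each: Site 1:38.48, Site 2:91.97, Site 3:50.58 → nearest is Site 1
(7, 2.1) — d² to each: Site 1:22.73, Site 2:151.22, Site 3:35.33 → nearest is Site 1
Tally — Site 1:3, Site 2:2. Site 1 captures the most (3).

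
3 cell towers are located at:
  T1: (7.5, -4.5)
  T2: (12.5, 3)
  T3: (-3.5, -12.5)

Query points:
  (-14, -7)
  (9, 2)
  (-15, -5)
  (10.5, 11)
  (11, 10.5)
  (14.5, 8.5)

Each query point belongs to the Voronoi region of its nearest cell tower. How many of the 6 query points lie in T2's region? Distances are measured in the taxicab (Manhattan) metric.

4

(-14, -7) — d to each: T1:24, T2:36.5, T3:16 → nearest is T3
(9, 2) — d to each: T1:8, T2:4.5, T3:27 → nearest is T2
(-15, -5) — d to each: T1:23, T2:35.5, T3:19 → nearest is T3
(10.5, 11) — d to each: T1:18.5, T2:10, T3:37.5 → nearest is T2
(11, 10.5) — d to each: T1:18.5, T2:9, T3:37.5 → nearest is T2
(14.5, 8.5) — d to each: T1:20, T2:7.5, T3:39 → nearest is T2
4 of the 6 points have T2 as nearest.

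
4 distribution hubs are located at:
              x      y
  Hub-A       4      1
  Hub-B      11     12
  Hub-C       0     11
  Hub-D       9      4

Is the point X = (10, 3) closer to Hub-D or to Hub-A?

Hub-D

Compare squared distances:
d²(X, Hub-D) = (10−9)² + (3−4)² = 1 + 1 = 2
d²(X, Hub-A) = (10−4)² + (3−1)² = 36 + 4 = 40
2 < 40, so Hub-D is closer.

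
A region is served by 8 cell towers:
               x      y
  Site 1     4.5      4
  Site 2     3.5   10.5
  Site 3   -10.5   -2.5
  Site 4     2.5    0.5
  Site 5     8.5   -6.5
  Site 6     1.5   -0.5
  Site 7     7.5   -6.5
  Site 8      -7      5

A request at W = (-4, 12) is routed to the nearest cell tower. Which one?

Squared Euclidean distances:
d²(W, Site 1) = (-4−4.5)² + (12−4)² = 72.25 + 64 = 136.25
d²(W, Site 2) = (-4−3.5)² + (12−10.5)² = 56.25 + 2.25 = 58.5
d²(W, Site 3) = (-4−(-10.5))² + (12−(-2.5))² = 42.25 + 210.25 = 252.5
d²(W, Site 4) = (-4−2.5)² + (12−0.5)² = 42.25 + 132.25 = 174.5
d²(W, Site 5) = (-4−8.5)² + (12−(-6.5))² = 156.25 + 342.25 = 498.5
d²(W, Site 6) = (-4−1.5)² + (12−(-0.5))² = 30.25 + 156.25 = 186.5
d²(W, Site 7) = (-4−7.5)² + (12−(-6.5))² = 132.25 + 342.25 = 474.5
d²(W, Site 8) = (-4−(-7))² + (12−5)² = 9 + 49 = 58
Minimum is at Site 8.

Site 8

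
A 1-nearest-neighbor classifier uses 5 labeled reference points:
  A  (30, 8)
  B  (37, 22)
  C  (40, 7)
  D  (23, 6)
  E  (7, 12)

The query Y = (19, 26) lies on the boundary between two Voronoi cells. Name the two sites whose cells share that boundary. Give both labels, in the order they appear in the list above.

B and E

Squared distances from Y to each site:
|YA|² = (19−30)² + (26−8)² = 121 + 324 = 445
|YB|² = (19−37)² + (26−22)² = 324 + 16 = 340
|YC|² = (19−40)² + (26−7)² = 441 + 361 = 802
|YD|² = (19−23)² + (26−6)² = 16 + 400 = 416
|YE|² = (19−7)² + (26−12)² = 144 + 196 = 340
Y is equidistant from B and E (both at squared distance 340), and every other site is strictly farther — so Y lies on the B–E Voronoi edge.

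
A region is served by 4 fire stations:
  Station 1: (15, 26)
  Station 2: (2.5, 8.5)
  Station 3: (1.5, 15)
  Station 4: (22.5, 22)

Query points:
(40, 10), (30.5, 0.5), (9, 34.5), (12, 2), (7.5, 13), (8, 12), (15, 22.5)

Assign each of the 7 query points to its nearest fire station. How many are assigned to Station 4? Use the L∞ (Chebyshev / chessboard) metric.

2

(40, 10) — d to each: Station 1:25, Station 2:37.5, Station 3:38.5, Station 4:17.5 → nearest is Station 4
(30.5, 0.5) — d to each: Station 1:25.5, Station 2:28, Station 3:29, Station 4:21.5 → nearest is Station 4
(9, 34.5) — d to each: Station 1:8.5, Station 2:26, Station 3:19.5, Station 4:13.5 → nearest is Station 1
(12, 2) — d to each: Station 1:24, Station 2:9.5, Station 3:13, Station 4:20 → nearest is Station 2
(7.5, 13) — d to each: Station 1:13, Station 2:5, Station 3:6, Station 4:15 → nearest is Station 2
(8, 12) — d to each: Station 1:14, Station 2:5.5, Station 3:6.5, Station 4:14.5 → nearest is Station 2
(15, 22.5) — d to each: Station 1:3.5, Station 2:14, Station 3:13.5, Station 4:7.5 → nearest is Station 1
2 of the 7 points have Station 4 as nearest.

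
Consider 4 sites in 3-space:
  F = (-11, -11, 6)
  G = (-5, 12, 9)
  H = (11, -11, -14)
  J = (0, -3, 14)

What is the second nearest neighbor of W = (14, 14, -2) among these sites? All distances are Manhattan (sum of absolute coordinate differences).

d(W,F) = |14−(-11)| + |14−(-11)| + |-2−6| = 25 + 25 + 8 = 58
d(W,G) = |14−(-5)| + |14−12| + |-2−9| = 19 + 2 + 11 = 32
d(W,H) = |14−11| + |14−(-11)| + |-2−(-14)| = 3 + 25 + 12 = 40
d(W,J) = |14−0| + |14−(-3)| + |-2−14| = 14 + 17 + 16 = 47
Sorted ascending: G, H, J, … — the second-nearest is H.

H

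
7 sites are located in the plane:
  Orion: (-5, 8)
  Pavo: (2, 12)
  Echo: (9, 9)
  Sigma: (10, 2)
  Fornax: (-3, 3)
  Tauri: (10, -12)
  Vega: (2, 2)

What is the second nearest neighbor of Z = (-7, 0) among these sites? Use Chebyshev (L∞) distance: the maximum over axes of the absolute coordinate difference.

Orion

d(Z, Orion) = max(2, 8) = 8
d(Z, Pavo) = max(9, 12) = 12
d(Z, Echo) = max(16, 9) = 16
d(Z, Sigma) = max(17, 2) = 17
d(Z, Fornax) = max(4, 3) = 4
d(Z, Tauri) = max(17, 12) = 17
d(Z, Vega) = max(9, 2) = 9
Sorted ascending: Fornax, Orion, Vega, … — the second-nearest is Orion.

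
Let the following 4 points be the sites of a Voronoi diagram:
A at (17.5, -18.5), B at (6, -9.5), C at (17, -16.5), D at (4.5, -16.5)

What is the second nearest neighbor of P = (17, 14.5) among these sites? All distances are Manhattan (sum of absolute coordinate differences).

d(P,A) = |17−17.5| + |14.5−(-18.5)| = 0.5 + 33 = 33.5
d(P,B) = |17−6| + |14.5−(-9.5)| = 11 + 24 = 35
d(P,C) = |17−17| + |14.5−(-16.5)| = 0 + 31 = 31
d(P,D) = |17−4.5| + |14.5−(-16.5)| = 12.5 + 31 = 43.5
Sorted ascending: C, A, B, … — the second-nearest is A.

A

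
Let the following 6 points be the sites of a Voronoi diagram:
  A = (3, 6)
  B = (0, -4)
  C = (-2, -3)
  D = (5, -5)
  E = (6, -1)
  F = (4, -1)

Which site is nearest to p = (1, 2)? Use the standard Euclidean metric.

F

Squared Euclidean distances:
|pA|² = 4 + 16 = 20
|pB|² = 1 + 36 = 37
|pC|² = 9 + 25 = 34
|pD|² = 16 + 49 = 65
|pE|² = 25 + 9 = 34
|pF|² = 9 + 9 = 18
Minimum is at F.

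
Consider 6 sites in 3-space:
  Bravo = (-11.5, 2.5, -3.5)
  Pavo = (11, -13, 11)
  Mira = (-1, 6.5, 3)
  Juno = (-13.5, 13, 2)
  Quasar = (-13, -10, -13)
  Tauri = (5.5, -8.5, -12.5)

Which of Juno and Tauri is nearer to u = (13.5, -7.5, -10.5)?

Tauri

Compare squared distances:
d²(u, Juno) = (13.5−(-13.5))² + (-7.5−13)² + (-10.5−2)² = 729 + 420.25 + 156.25 = 1305.5
d²(u, Tauri) = (13.5−5.5)² + (-7.5−(-8.5))² + (-10.5−(-12.5))² = 64 + 1 + 4 = 69
1305.5 > 69, so Tauri is closer.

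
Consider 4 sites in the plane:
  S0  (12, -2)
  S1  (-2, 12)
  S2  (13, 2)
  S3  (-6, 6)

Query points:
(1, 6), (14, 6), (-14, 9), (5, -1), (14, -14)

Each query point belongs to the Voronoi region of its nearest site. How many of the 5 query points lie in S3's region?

(1, 6) — d² to each: S0:185, S1:45, S2:160, S3:49 → nearest is S1
(14, 6) — d² to each: S0:68, S1:292, S2:17, S3:400 → nearest is S2
(-14, 9) — d² to each: S0:797, S1:153, S2:778, S3:73 → nearest is S3
(5, -1) — d² to each: S0:50, S1:218, S2:73, S3:170 → nearest is S0
(14, -14) — d² to each: S0:148, S1:932, S2:257, S3:800 → nearest is S0
1 of the 5 points has S3 as nearest.

1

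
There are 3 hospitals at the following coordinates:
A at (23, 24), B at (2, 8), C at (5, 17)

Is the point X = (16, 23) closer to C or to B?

C

Compare squared distances:
|XC|² = (16−5)² + (23−17)² = 121 + 36 = 157
|XB|² = (16−2)² + (23−8)² = 196 + 225 = 421
157 < 421, so C is closer.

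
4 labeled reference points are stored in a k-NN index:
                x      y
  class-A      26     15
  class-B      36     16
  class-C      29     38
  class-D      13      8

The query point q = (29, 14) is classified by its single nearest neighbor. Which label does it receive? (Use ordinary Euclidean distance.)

Since √ is increasing, it suffices to compare squared distances:
d²(q, class-A) = (29−26)² + (14−15)² = 9 + 1 = 10
d²(q, class-B) = (29−36)² + (14−16)² = 49 + 4 = 53
d²(q, class-C) = (29−29)² + (14−38)² = 0 + 576 = 576
d²(q, class-D) = (29−13)² + (14−8)² = 256 + 36 = 292
Minimum is at class-A.

class-A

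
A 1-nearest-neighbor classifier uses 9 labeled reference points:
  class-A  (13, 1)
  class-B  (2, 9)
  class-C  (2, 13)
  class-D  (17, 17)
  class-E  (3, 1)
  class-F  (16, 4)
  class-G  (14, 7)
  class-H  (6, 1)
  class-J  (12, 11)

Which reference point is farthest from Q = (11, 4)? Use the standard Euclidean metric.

class-D

Compare squared distances (the ordering matches that of the actual distances):
d²(Q, class-A) = 4 + 9 = 13
d²(Q, class-B) = 81 + 25 = 106
d²(Q, class-C) = 81 + 81 = 162
d²(Q, class-D) = 36 + 169 = 205
d²(Q, class-E) = 64 + 9 = 73
d²(Q, class-F) = 25 + 0 = 25
d²(Q, class-G) = 9 + 9 = 18
d²(Q, class-H) = 25 + 9 = 34
d²(Q, class-J) = 1 + 49 = 50
The largest is to class-D.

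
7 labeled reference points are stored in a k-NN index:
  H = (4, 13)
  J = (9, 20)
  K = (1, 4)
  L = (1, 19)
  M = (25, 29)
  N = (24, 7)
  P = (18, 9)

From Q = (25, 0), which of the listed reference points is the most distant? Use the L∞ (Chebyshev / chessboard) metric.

d(Q,H) = max(21, 13) = 21
d(Q,J) = max(16, 20) = 20
d(Q,K) = max(24, 4) = 24
d(Q,L) = max(24, 19) = 24
d(Q,M) = max(0, 29) = 29
d(Q,N) = max(1, 7) = 7
d(Q,P) = max(7, 9) = 9
The largest is to M.

M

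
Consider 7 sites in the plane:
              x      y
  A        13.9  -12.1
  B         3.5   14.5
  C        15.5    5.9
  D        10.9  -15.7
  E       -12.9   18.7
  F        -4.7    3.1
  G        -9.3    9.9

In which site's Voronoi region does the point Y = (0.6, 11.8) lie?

B

Since √ is increasing, it suffices to compare squared distances:
|YA|² = (0.6−13.9)² + (11.8−(-12.1))² = 176.89 + 571.21 = 748.1
|YB|² = (0.6−3.5)² + (11.8−14.5)² = 8.41 + 7.29 = 15.7
|YC|² = (0.6−15.5)² + (11.8−5.9)² = 222.01 + 34.81 = 256.82
|YD|² = (0.6−10.9)² + (11.8−(-15.7))² = 106.09 + 756.25 = 862.34
|YE|² = (0.6−(-12.9))² + (11.8−18.7)² = 182.25 + 47.61 = 229.86
|YF|² = (0.6−(-4.7))² + (11.8−3.1)² = 28.09 + 75.69 = 103.78
|YG|² = (0.6−(-9.3))² + (11.8−9.9)² = 98.01 + 3.61 = 101.62
Minimum is at B.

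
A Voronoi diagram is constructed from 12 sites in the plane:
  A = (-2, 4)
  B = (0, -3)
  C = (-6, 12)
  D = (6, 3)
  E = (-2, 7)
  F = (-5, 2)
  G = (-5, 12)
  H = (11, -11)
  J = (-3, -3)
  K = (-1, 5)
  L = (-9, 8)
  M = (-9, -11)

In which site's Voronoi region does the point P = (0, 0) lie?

B

Compare squared distances (the ordering matches that of the actual distances):
|PA|² = 4 + 16 = 20
|PB|² = 0 + 9 = 9
|PC|² = 36 + 144 = 180
|PD|² = 36 + 9 = 45
|PE|² = 4 + 49 = 53
|PF|² = 25 + 4 = 29
|PG|² = 25 + 144 = 169
|PH|² = 121 + 121 = 242
|PJ|² = 9 + 9 = 18
|PK|² = 1 + 25 = 26
|PL|² = 81 + 64 = 145
|PM|² = 81 + 121 = 202
Minimum is at B.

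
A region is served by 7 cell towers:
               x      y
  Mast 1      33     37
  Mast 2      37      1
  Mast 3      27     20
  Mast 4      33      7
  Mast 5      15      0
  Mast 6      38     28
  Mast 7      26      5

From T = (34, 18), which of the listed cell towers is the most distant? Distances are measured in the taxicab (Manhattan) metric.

Mast 5

d(T, Mast 1) = |34−33| + |18−37| = 1 + 19 = 20
d(T, Mast 2) = |34−37| + |18−1| = 3 + 17 = 20
d(T, Mast 3) = |34−27| + |18−20| = 7 + 2 = 9
d(T, Mast 4) = |34−33| + |18−7| = 1 + 11 = 12
d(T, Mast 5) = |34−15| + |18−0| = 19 + 18 = 37
d(T, Mast 6) = |34−38| + |18−28| = 4 + 10 = 14
d(T, Mast 7) = |34−26| + |18−5| = 8 + 13 = 21
The largest is to Mast 5.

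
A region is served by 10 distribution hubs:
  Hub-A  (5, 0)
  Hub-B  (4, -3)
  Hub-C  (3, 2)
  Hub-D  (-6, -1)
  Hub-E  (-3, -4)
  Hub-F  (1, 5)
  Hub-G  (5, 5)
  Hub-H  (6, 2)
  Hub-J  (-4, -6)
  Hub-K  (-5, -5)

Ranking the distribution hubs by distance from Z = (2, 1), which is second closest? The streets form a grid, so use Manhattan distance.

Hub-A

d(Z, Hub-A) = 3 + 1 = 4
d(Z, Hub-B) = 2 + 4 = 6
d(Z, Hub-C) = 1 + 1 = 2
d(Z, Hub-D) = 8 + 2 = 10
d(Z, Hub-E) = 5 + 5 = 10
d(Z, Hub-F) = 1 + 4 = 5
d(Z, Hub-G) = 3 + 4 = 7
d(Z, Hub-H) = 4 + 1 = 5
d(Z, Hub-J) = 6 + 7 = 13
d(Z, Hub-K) = 7 + 6 = 13
Sorted ascending: Hub-C, Hub-A, Hub-F, … — the second-nearest is Hub-A.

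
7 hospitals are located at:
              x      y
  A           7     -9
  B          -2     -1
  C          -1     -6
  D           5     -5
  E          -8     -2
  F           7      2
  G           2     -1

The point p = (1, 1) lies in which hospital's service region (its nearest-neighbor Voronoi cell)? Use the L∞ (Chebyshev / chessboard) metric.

d(p,A) = max(6, 10) = 10
d(p,B) = max(3, 2) = 3
d(p,C) = max(2, 7) = 7
d(p,D) = max(4, 6) = 6
d(p,E) = max(9, 3) = 9
d(p,F) = max(6, 1) = 6
d(p,G) = max(1, 2) = 2
G is nearest.

G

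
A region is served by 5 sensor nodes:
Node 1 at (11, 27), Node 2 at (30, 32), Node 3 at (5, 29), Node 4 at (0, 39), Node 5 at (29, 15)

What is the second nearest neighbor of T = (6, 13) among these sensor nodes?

Node 3

Squared Euclidean distances:
d²(T, Node 1) = 25 + 196 = 221
d²(T, Node 2) = 576 + 361 = 937
d²(T, Node 3) = 1 + 256 = 257
d²(T, Node 4) = 36 + 676 = 712
d²(T, Node 5) = 529 + 4 = 533
Sorted ascending: Node 1, Node 3, Node 5, … — the second-nearest is Node 3.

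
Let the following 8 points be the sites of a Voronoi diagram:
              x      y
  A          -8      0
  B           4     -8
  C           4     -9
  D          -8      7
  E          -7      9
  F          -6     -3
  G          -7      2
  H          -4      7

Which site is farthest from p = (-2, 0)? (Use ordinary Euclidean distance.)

C

Squared Euclidean distances:
|pA|² = 36 + 0 = 36
|pB|² = 36 + 64 = 100
|pC|² = 36 + 81 = 117
|pD|² = 36 + 49 = 85
|pE|² = 25 + 81 = 106
|pF|² = 16 + 9 = 25
|pG|² = 25 + 4 = 29
|pH|² = 4 + 49 = 53
The largest is to C.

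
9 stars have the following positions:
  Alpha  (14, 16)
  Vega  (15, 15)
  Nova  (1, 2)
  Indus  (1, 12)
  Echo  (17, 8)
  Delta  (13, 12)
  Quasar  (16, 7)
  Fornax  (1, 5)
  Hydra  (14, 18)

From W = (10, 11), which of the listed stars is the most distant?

Nova

Compare squared distances (the ordering matches that of the actual distances):
d²(W, Alpha) = (10−14)² + (11−16)² = 16 + 25 = 41
d²(W, Vega) = (10−15)² + (11−15)² = 25 + 16 = 41
d²(W, Nova) = (10−1)² + (11−2)² = 81 + 81 = 162
d²(W, Indus) = (10−1)² + (11−12)² = 81 + 1 = 82
d²(W, Echo) = (10−17)² + (11−8)² = 49 + 9 = 58
d²(W, Delta) = (10−13)² + (11−12)² = 9 + 1 = 10
d²(W, Quasar) = (10−16)² + (11−7)² = 36 + 16 = 52
d²(W, Fornax) = (10−1)² + (11−5)² = 81 + 36 = 117
d²(W, Hydra) = (10−14)² + (11−18)² = 16 + 49 = 65
The largest is to Nova.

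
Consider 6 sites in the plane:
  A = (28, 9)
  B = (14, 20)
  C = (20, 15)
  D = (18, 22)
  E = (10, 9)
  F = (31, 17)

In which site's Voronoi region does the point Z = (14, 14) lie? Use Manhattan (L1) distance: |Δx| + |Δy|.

B

d(Z,A) = 14 + 5 = 19
d(Z,B) = 0 + 6 = 6
d(Z,C) = 6 + 1 = 7
d(Z,D) = 4 + 8 = 12
d(Z,E) = 4 + 5 = 9
d(Z,F) = 17 + 3 = 20
B is nearest.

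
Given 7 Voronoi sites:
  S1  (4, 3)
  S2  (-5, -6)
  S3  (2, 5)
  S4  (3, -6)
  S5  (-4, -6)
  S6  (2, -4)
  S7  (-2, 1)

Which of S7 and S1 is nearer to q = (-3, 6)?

S7

Compare squared distances:
|qS7|² = (-3−(-2))² + (6−1)² = 1 + 25 = 26
|qS1|² = (-3−4)² + (6−3)² = 49 + 9 = 58
26 < 58, so S7 is closer.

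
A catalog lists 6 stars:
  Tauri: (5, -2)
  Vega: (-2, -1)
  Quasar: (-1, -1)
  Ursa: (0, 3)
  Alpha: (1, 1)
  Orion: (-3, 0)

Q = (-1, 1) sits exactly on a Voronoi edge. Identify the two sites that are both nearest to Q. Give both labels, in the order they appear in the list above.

Squared distances from Q to each site:
d²(Q, Tauri) = (-1−5)² + (1−(-2))² = 36 + 9 = 45
d²(Q, Vega) = (-1−(-2))² + (1−(-1))² = 1 + 4 = 5
d²(Q, Quasar) = (-1−(-1))² + (1−(-1))² = 0 + 4 = 4
d²(Q, Ursa) = (-1−0)² + (1−3)² = 1 + 4 = 5
d²(Q, Alpha) = (-1−1)² + (1−1)² = 4 + 0 = 4
d²(Q, Orion) = (-1−(-3))² + (1−0)² = 4 + 1 = 5
Q is equidistant from Quasar and Alpha (both at squared distance 4), and every other site is strictly farther — so Q lies on the Quasar–Alpha Voronoi edge.

Quasar and Alpha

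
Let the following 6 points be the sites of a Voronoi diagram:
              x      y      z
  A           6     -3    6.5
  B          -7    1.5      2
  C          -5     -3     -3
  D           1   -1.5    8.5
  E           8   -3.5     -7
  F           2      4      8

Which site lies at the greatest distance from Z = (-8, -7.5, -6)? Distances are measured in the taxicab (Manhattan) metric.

d(Z,A) = |-8−6| + |-7.5−(-3)| + |-6−6.5| = 14 + 4.5 + 12.5 = 31
d(Z,B) = |-8−(-7)| + |-7.5−1.5| + |-6−2| = 1 + 9 + 8 = 18
d(Z,C) = |-8−(-5)| + |-7.5−(-3)| + |-6−(-3)| = 3 + 4.5 + 3 = 10.5
d(Z,D) = |-8−1| + |-7.5−(-1.5)| + |-6−8.5| = 9 + 6 + 14.5 = 29.5
d(Z,E) = |-8−8| + |-7.5−(-3.5)| + |-6−(-7)| = 16 + 4 + 1 = 21
d(Z,F) = |-8−2| + |-7.5−4| + |-6−8| = 10 + 11.5 + 14 = 35.5
The largest is to F.

F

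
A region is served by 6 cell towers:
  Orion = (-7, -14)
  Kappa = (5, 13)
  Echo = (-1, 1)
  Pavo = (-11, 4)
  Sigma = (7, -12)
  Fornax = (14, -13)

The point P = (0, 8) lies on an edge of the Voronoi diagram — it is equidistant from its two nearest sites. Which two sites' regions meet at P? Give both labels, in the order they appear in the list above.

Kappa and Echo

Squared distances from P to each site:
d²(P, Orion) = 49 + 484 = 533
d²(P, Kappa) = 25 + 25 = 50
d²(P, Echo) = 1 + 49 = 50
d²(P, Pavo) = 121 + 16 = 137
d²(P, Sigma) = 49 + 400 = 449
d²(P, Fornax) = 196 + 441 = 637
P is equidistant from Kappa and Echo (both at squared distance 50), and every other site is strictly farther — so P lies on the Kappa–Echo Voronoi edge.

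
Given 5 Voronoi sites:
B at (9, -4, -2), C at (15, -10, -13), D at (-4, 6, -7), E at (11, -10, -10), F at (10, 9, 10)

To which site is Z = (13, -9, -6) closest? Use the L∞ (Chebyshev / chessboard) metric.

E

d(Z,B) = max(4, 5, 4) = 5
d(Z,C) = max(2, 1, 7) = 7
d(Z,D) = max(17, 15, 1) = 17
d(Z,E) = max(2, 1, 4) = 4
d(Z,F) = max(3, 18, 16) = 18
E is nearest.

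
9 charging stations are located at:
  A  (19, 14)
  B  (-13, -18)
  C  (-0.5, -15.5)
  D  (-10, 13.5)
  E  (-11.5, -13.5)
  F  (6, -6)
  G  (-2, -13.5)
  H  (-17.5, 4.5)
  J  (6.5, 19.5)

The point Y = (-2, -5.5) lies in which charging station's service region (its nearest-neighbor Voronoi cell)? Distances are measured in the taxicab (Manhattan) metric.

G

d(Y,A) = 21 + 19.5 = 40.5
d(Y,B) = 11 + 12.5 = 23.5
d(Y,C) = 1.5 + 10 = 11.5
d(Y,D) = 8 + 19 = 27
d(Y,E) = 9.5 + 8 = 17.5
d(Y,F) = 8 + 0.5 = 8.5
d(Y,G) = 0 + 8 = 8
d(Y,H) = 15.5 + 10 = 25.5
d(Y,J) = 8.5 + 25 = 33.5
The smallest is to G, so Y lies in the Voronoi region of G.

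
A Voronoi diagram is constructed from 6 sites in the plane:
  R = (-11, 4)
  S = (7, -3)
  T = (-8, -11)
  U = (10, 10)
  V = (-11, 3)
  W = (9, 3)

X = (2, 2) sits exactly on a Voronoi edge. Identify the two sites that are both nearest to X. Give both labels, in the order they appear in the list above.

Squared distances from X to each site:
|XR|² = (2−(-11))² + (2−4)² = 169 + 4 = 173
|XS|² = (2−7)² + (2−(-3))² = 25 + 25 = 50
|XT|² = (2−(-8))² + (2−(-11))² = 100 + 169 = 269
|XU|² = (2−10)² + (2−10)² = 64 + 64 = 128
|XV|² = (2−(-11))² + (2−3)² = 169 + 1 = 170
|XW|² = (2−9)² + (2−3)² = 49 + 1 = 50
X is equidistant from S and W (both at squared distance 50), and every other site is strictly farther — so X lies on the S–W Voronoi edge.

S and W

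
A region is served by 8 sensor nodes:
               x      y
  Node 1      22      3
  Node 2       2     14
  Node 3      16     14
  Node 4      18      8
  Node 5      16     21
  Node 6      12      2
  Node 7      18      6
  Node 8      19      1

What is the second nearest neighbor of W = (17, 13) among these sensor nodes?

Node 4

Since √ is increasing, it suffices to compare squared distances:
d²(W, Node 1) = (17−22)² + (13−3)² = 25 + 100 = 125
d²(W, Node 2) = (17−2)² + (13−14)² = 225 + 1 = 226
d²(W, Node 3) = (17−16)² + (13−14)² = 1 + 1 = 2
d²(W, Node 4) = (17−18)² + (13−8)² = 1 + 25 = 26
d²(W, Node 5) = (17−16)² + (13−21)² = 1 + 64 = 65
d²(W, Node 6) = (17−12)² + (13−2)² = 25 + 121 = 146
d²(W, Node 7) = (17−18)² + (13−6)² = 1 + 49 = 50
d²(W, Node 8) = (17−19)² + (13−1)² = 4 + 144 = 148
Sorted ascending: Node 3, Node 4, Node 7, … — the second-nearest is Node 4.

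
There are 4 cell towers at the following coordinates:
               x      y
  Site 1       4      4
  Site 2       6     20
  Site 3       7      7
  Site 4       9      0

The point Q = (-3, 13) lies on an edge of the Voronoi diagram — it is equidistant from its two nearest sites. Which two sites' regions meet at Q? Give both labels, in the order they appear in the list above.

Site 1 and Site 2

Squared distances from Q to each site:
d²(Q, Site 1) = (-3−4)² + (13−4)² = 49 + 81 = 130
d²(Q, Site 2) = (-3−6)² + (13−20)² = 81 + 49 = 130
d²(Q, Site 3) = (-3−7)² + (13−7)² = 100 + 36 = 136
d²(Q, Site 4) = (-3−9)² + (13−0)² = 144 + 169 = 313
Q is equidistant from Site 1 and Site 2 (both at squared distance 130), and every other site is strictly farther — so Q lies on the Site 1–Site 2 Voronoi edge.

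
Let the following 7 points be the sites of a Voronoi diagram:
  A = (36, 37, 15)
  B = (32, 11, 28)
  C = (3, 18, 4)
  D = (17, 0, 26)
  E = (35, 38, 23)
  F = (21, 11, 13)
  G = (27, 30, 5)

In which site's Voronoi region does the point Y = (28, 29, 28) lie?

E

Compare squared distances (the ordering matches that of the actual distances):
|YA|² = 64 + 64 + 169 = 297
|YB|² = 16 + 324 + 0 = 340
|YC|² = 625 + 121 + 576 = 1322
|YD|² = 121 + 841 + 4 = 966
|YE|² = 49 + 81 + 25 = 155
|YF|² = 49 + 324 + 225 = 598
|YG|² = 1 + 1 + 529 = 531
The smallest is to E, so Y lies in the Voronoi region of E.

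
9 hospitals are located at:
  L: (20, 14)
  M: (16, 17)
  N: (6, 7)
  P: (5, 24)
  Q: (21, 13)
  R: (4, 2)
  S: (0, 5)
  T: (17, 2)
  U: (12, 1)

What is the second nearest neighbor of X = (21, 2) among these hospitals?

U

Compare squared distances (the ordering matches that of the actual distances):
|XL|² = (21−20)² + (2−14)² = 1 + 144 = 145
|XM|² = (21−16)² + (2−17)² = 25 + 225 = 250
|XN|² = (21−6)² + (2−7)² = 225 + 25 = 250
|XP|² = (21−5)² + (2−24)² = 256 + 484 = 740
|XQ|² = (21−21)² + (2−13)² = 0 + 121 = 121
|XR|² = (21−4)² + (2−2)² = 289 + 0 = 289
|XS|² = (21−0)² + (2−5)² = 441 + 9 = 450
|XT|² = (21−17)² + (2−2)² = 16 + 0 = 16
|XU|² = (21−12)² + (2−1)² = 81 + 1 = 82
Sorted ascending: T, U, Q, … — the second-nearest is U.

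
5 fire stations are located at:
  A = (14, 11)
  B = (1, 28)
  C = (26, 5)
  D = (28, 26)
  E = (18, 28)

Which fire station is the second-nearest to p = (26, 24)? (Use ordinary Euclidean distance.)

Since √ is increasing, it suffices to compare squared distances:
|pA|² = (26−14)² + (24−11)² = 144 + 169 = 313
|pB|² = (26−1)² + (24−28)² = 625 + 16 = 641
|pC|² = (26−26)² + (24−5)² = 0 + 361 = 361
|pD|² = (26−28)² + (24−26)² = 4 + 4 = 8
|pE|² = (26−18)² + (24−28)² = 64 + 16 = 80
Sorted ascending: D, E, A, … — the second-nearest is E.

E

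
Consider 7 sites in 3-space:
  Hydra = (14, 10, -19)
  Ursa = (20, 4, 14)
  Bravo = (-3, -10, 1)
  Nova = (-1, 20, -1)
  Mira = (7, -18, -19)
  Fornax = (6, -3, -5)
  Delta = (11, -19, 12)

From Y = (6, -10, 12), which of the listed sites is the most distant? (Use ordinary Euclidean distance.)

Since √ is increasing, it suffices to compare squared distances:
d²(Y, Hydra) = (6−14)² + (-10−10)² + (12−(-19))² = 64 + 400 + 961 = 1425
d²(Y, Ursa) = (6−20)² + (-10−4)² + (12−14)² = 196 + 196 + 4 = 396
d²(Y, Bravo) = (6−(-3))² + (-10−(-10))² + (12−1)² = 81 + 0 + 121 = 202
d²(Y, Nova) = (6−(-1))² + (-10−20)² + (12−(-1))² = 49 + 900 + 169 = 1118
d²(Y, Mira) = (6−7)² + (-10−(-18))² + (12−(-19))² = 1 + 64 + 961 = 1026
d²(Y, Fornax) = (6−6)² + (-10−(-3))² + (12−(-5))² = 0 + 49 + 289 = 338
d²(Y, Delta) = (6−11)² + (-10−(-19))² + (12−12)² = 25 + 81 + 0 = 106
The largest is to Hydra.

Hydra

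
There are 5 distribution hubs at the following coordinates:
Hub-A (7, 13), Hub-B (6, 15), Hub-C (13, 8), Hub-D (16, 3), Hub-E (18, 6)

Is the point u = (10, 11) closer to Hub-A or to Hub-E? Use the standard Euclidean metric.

Hub-A

Compare squared distances:
d²(u, Hub-A) = (10−7)² + (11−13)² = 9 + 4 = 13
d²(u, Hub-E) = (10−18)² + (11−6)² = 64 + 25 = 89
13 < 89, so Hub-A is closer.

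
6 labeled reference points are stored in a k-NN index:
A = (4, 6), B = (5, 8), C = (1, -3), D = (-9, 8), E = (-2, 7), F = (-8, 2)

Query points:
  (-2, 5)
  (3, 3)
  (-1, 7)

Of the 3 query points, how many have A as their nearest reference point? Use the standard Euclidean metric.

(-2, 5) — d² to each: A:37, B:58, C:73, D:58, E:4, F:45 → nearest is E
(3, 3) — d² to each: A:10, B:29, C:40, D:169, E:41, F:122 → nearest is A
(-1, 7) — d² to each: A:26, B:37, C:104, D:65, E:1, F:74 → nearest is E
1 of the 3 points has A as nearest.

1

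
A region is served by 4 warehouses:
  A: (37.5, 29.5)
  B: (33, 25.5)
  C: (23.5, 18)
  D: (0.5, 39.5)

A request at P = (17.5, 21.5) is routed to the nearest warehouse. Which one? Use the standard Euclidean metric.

C

Squared Euclidean distances:
|PA|² = (17.5−37.5)² + (21.5−29.5)² = 400 + 64 = 464
|PB|² = (17.5−33)² + (21.5−25.5)² = 240.25 + 16 = 256.25
|PC|² = (17.5−23.5)² + (21.5−18)² = 36 + 12.25 = 48.25
|PD|² = (17.5−0.5)² + (21.5−39.5)² = 289 + 324 = 613
Minimum is at C.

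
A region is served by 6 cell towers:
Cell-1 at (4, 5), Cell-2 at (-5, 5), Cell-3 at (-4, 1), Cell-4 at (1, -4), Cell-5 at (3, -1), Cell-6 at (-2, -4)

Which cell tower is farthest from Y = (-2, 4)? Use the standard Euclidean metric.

Squared Euclidean distances:
d²(Y, Cell-1) = (-2−4)² + (4−5)² = 36 + 1 = 37
d²(Y, Cell-2) = (-2−(-5))² + (4−5)² = 9 + 1 = 10
d²(Y, Cell-3) = (-2−(-4))² + (4−1)² = 4 + 9 = 13
d²(Y, Cell-4) = (-2−1)² + (4−(-4))² = 9 + 64 = 73
d²(Y, Cell-5) = (-2−3)² + (4−(-1))² = 25 + 25 = 50
d²(Y, Cell-6) = (-2−(-2))² + (4−(-4))² = 0 + 64 = 64
The largest is to Cell-4.

Cell-4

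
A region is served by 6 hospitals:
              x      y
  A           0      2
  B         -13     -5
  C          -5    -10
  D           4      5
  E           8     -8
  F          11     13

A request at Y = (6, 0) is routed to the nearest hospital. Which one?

D

Compare squared distances (the ordering matches that of the actual distances):
|YA|² = (6−0)² + (0−2)² = 36 + 4 = 40
|YB|² = (6−(-13))² + (0−(-5))² = 361 + 25 = 386
|YC|² = (6−(-5))² + (0−(-10))² = 121 + 100 = 221
|YD|² = (6−4)² + (0−5)² = 4 + 25 = 29
|YE|² = (6−8)² + (0−(-8))² = 4 + 64 = 68
|YF|² = (6−11)² + (0−13)² = 25 + 169 = 194
Minimum is at D.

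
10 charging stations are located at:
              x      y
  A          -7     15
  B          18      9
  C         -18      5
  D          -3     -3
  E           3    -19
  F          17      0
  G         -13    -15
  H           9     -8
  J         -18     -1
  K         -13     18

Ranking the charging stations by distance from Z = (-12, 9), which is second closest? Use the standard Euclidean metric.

A

Since √ is increasing, it suffices to compare squared distances:
|ZA|² = (-12−(-7))² + (9−15)² = 25 + 36 = 61
|ZB|² = (-12−18)² + (9−9)² = 900 + 0 = 900
|ZC|² = (-12−(-18))² + (9−5)² = 36 + 16 = 52
|ZD|² = (-12−(-3))² + (9−(-3))² = 81 + 144 = 225
|ZE|² = (-12−3)² + (9−(-19))² = 225 + 784 = 1009
|ZF|² = (-12−17)² + (9−0)² = 841 + 81 = 922
|ZG|² = (-12−(-13))² + (9−(-15))² = 1 + 576 = 577
|ZH|² = (-12−9)² + (9−(-8))² = 441 + 289 = 730
|ZJ|² = (-12−(-18))² + (9−(-1))² = 36 + 100 = 136
|ZK|² = (-12−(-13))² + (9−18)² = 1 + 81 = 82
Sorted ascending: C, A, K, … — the second-nearest is A.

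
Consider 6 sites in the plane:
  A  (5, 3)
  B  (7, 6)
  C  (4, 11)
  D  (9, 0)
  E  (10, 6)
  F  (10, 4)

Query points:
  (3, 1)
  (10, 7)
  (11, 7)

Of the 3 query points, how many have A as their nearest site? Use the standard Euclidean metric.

(3, 1) — d² to each: A:8, B:41, C:101, D:37, E:74, F:58 → nearest is A
(10, 7) — d² to each: A:41, B:10, C:52, D:50, E:1, F:9 → nearest is E
(11, 7) — d² to each: A:52, B:17, C:65, D:53, E:2, F:10 → nearest is E
1 of the 3 points has A as nearest.

1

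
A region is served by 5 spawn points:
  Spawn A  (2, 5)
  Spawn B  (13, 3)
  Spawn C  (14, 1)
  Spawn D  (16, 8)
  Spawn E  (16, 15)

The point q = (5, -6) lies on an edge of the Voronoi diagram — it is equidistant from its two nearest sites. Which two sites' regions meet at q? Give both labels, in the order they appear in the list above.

Squared distances from q to each site:
d²(q, Spawn A) = 9 + 121 = 130
d²(q, Spawn B) = 64 + 81 = 145
d²(q, Spawn C) = 81 + 49 = 130
d²(q, Spawn D) = 121 + 196 = 317
d²(q, Spawn E) = 121 + 441 = 562
q is equidistant from Spawn A and Spawn C (both at squared distance 130), and every other site is strictly farther — so q lies on the Spawn A–Spawn C Voronoi edge.

Spawn A and Spawn C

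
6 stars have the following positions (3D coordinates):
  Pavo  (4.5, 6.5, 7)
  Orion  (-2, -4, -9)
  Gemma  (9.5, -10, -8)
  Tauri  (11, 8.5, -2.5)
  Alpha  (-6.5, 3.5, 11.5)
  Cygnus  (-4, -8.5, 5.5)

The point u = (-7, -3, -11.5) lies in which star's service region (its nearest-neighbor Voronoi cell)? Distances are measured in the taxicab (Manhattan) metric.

Orion

d(u, Pavo) = |-7−4.5| + |-3−6.5| + |-11.5−7| = 11.5 + 9.5 + 18.5 = 39.5
d(u, Orion) = |-7−(-2)| + |-3−(-4)| + |-11.5−(-9)| = 5 + 1 + 2.5 = 8.5
d(u, Gemma) = |-7−9.5| + |-3−(-10)| + |-11.5−(-8)| = 16.5 + 7 + 3.5 = 27
d(u, Tauri) = |-7−11| + |-3−8.5| + |-11.5−(-2.5)| = 18 + 11.5 + 9 = 38.5
d(u, Alpha) = |-7−(-6.5)| + |-3−3.5| + |-11.5−11.5| = 0.5 + 6.5 + 23 = 30
d(u, Cygnus) = |-7−(-4)| + |-3−(-8.5)| + |-11.5−5.5| = 3 + 5.5 + 17 = 25.5
Orion is nearest.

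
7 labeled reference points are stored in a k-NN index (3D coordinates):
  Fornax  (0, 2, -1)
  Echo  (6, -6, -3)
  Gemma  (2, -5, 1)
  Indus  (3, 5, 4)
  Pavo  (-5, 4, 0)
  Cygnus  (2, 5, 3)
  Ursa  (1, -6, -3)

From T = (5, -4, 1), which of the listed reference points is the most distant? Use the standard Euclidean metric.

Compare squared distances (the ordering matches that of the actual distances):
d²(T, Fornax) = (5−0)² + (-4−2)² + (1−(-1))² = 25 + 36 + 4 = 65
d²(T, Echo) = (5−6)² + (-4−(-6))² + (1−(-3))² = 1 + 4 + 16 = 21
d²(T, Gemma) = (5−2)² + (-4−(-5))² + (1−1)² = 9 + 1 + 0 = 10
d²(T, Indus) = (5−3)² + (-4−5)² + (1−4)² = 4 + 81 + 9 = 94
d²(T, Pavo) = (5−(-5))² + (-4−4)² + (1−0)² = 100 + 64 + 1 = 165
d²(T, Cygnus) = (5−2)² + (-4−5)² + (1−3)² = 9 + 81 + 4 = 94
d²(T, Ursa) = (5−1)² + (-4−(-6))² + (1−(-3))² = 16 + 4 + 16 = 36
The largest is to Pavo.

Pavo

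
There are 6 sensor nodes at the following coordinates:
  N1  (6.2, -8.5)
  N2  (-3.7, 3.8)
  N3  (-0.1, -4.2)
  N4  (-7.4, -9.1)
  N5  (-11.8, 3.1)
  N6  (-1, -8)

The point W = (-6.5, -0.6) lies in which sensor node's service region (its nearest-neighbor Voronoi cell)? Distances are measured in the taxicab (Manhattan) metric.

d(W,N1) = |-6.5−6.2| + |-0.6−(-8.5)| = 12.7 + 7.9 = 20.6
d(W,N2) = |-6.5−(-3.7)| + |-0.6−3.8| = 2.8 + 4.4 = 7.2
d(W,N3) = |-6.5−(-0.1)| + |-0.6−(-4.2)| = 6.4 + 3.6 = 10
d(W,N4) = |-6.5−(-7.4)| + |-0.6−(-9.1)| = 0.9 + 8.5 = 9.4
d(W,N5) = |-6.5−(-11.8)| + |-0.6−3.1| = 5.3 + 3.7 = 9
d(W,N6) = |-6.5−(-1)| + |-0.6−(-8)| = 5.5 + 7.4 = 12.9
Minimum is at N2.

N2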